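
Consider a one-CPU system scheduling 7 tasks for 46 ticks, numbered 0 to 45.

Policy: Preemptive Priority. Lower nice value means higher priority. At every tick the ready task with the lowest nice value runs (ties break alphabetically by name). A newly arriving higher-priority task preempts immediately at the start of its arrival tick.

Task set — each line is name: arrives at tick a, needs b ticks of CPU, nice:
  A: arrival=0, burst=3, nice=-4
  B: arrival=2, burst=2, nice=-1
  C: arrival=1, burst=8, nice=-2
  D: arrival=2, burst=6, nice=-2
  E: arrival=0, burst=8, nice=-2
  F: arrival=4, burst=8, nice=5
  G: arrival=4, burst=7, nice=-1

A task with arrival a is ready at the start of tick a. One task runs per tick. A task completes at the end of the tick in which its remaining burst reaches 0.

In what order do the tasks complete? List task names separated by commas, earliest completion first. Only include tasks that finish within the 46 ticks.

completion order = A, C, D, E, B, G, F

t=0: ready={A,E} → run A
t=1: ready={A,C,E} → run A
t=2: ready={A,B,C,D,E} → run A
t=3: ready={B,C,D,E} → run C
t=4: ready={B,C,D,E,F,G} → run C
t=5: ready={B,C,D,E,F,G} → run C
t=6: ready={B,C,D,E,F,G} → run C
t=7: ready={B,C,D,E,F,G} → run C
t=8: ready={B,C,D,E,F,G} → run C
t=9: ready={B,C,D,E,F,G} → run C
t=10: ready={B,C,D,E,F,G} → run C
t=11: ready={B,D,E,F,G} → run D
t=12: ready={B,D,E,F,G} → run D
t=13: ready={B,D,E,F,G} → run D
t=14: ready={B,D,E,F,G} → run D
t=15: ready={B,D,E,F,G} → run D
t=16: ready={B,D,E,F,G} → run D
t=17: ready={B,E,F,G} → run E
t=18: ready={B,E,F,G} → run E
t=19: ready={B,E,F,G} → run E
t=20: ready={B,E,F,G} → run E
t=21: ready={B,E,F,G} → run E
t=22: ready={B,E,F,G} → run E
t=23: ready={B,E,F,G} → run E
t=24: ready={B,E,F,G} → run E
t=25: ready={B,F,G} → run B
t=26: ready={B,F,G} → run B
t=27: ready={F,G} → run G
t=28: ready={F,G} → run G
t=29: ready={F,G} → run G
t=30: ready={F,G} → run G
t=31: ready={F,G} → run G
t=32: ready={F,G} → run G
t=33: ready={F,G} → run G
t=34: ready={F} → run F
t=35: ready={F} → run F
t=36: ready={F} → run F
t=37: ready={F} → run F
t=38: ready={F} → run F
t=39: ready={F} → run F
t=40: ready={F} → run F
t=41: ready={F} → run F
t=42: (idle)
t=43: (idle)
t=44: (idle)
t=45: (idle)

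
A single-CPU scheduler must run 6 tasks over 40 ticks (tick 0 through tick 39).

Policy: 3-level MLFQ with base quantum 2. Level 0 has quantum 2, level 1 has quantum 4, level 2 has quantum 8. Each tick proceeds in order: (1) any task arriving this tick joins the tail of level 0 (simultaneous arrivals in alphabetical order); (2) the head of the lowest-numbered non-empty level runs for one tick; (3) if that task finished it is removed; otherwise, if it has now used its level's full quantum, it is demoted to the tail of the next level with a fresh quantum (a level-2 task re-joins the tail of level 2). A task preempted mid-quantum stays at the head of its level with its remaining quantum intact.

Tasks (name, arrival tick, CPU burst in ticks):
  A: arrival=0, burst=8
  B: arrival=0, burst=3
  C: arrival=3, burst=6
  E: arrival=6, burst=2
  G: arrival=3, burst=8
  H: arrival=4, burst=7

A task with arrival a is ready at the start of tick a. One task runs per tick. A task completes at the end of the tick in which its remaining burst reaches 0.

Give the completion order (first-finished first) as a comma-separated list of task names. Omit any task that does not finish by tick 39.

completion order = E, B, C, A, G, H

t=0: L0/L1/L2 = AB/-/- → run A
t=1: L0/L1/L2 = AB/-/- → run A
t=2: L0/L1/L2 = B/A/- → run B
t=3: L0/L1/L2 = BCG/A/- → run B
t=4: L0/L1/L2 = CGH/AB/- → run C
t=5: L0/L1/L2 = CGH/AB/- → run C
t=6: L0/L1/L2 = GHE/ABC/- → run G
t=7: L0/L1/L2 = GHE/ABC/- → run G
t=8: L0/L1/L2 = HE/ABCG/- → run H
t=9: L0/L1/L2 = HE/ABCG/- → run H
t=10: L0/L1/L2 = E/ABCGH/- → run E
t=11: L0/L1/L2 = E/ABCGH/- → run E
t=12: L0/L1/L2 = -/ABCGH/- → run A
t=13: L0/L1/L2 = -/ABCGH/- → run A
t=14: L0/L1/L2 = -/ABCGH/- → run A
t=15: L0/L1/L2 = -/ABCGH/- → run A
t=16: L0/L1/L2 = -/BCGH/A → run B
t=17: L0/L1/L2 = -/CGH/A → run C
t=18: L0/L1/L2 = -/CGH/A → run C
t=19: L0/L1/L2 = -/CGH/A → run C
t=20: L0/L1/L2 = -/CGH/A → run C
t=21: L0/L1/L2 = -/GH/A → run G
t=22: L0/L1/L2 = -/GH/A → run G
t=23: L0/L1/L2 = -/GH/A → run G
t=24: L0/L1/L2 = -/GH/A → run G
t=25: L0/L1/L2 = -/H/AG → run H
t=26: L0/L1/L2 = -/H/AG → run H
t=27: L0/L1/L2 = -/H/AG → run H
t=28: L0/L1/L2 = -/H/AG → run H
t=29: L0/L1/L2 = -/-/AGH → run A
t=30: L0/L1/L2 = -/-/AGH → run A
t=31: L0/L1/L2 = -/-/GH → run G
t=32: L0/L1/L2 = -/-/GH → run G
t=33: L0/L1/L2 = -/-/H → run H
t=34: (idle)
t=35: (idle)
t=36: (idle)
t=37: (idle)
t=38: (idle)
t=39: (idle)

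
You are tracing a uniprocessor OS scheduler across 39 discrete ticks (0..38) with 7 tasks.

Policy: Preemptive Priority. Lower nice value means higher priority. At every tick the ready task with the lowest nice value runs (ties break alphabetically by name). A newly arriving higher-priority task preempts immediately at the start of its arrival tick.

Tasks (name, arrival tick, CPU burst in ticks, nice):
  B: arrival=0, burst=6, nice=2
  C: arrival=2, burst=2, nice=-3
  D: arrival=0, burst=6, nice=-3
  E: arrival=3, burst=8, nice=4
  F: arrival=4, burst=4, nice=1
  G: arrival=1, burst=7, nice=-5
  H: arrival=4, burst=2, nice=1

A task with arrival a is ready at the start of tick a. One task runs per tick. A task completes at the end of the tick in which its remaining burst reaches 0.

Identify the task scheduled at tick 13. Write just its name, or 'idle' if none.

t=0: ready={B,D} → run D
t=1: ready={B,D,G} → run G
t=2: ready={B,C,D,G} → run G
t=3: ready={B,C,D,E,G} → run G
t=4: ready={B,C,D,E,F,G,H} → run G
t=5: ready={B,C,D,E,F,G,H} → run G
t=6: ready={B,C,D,E,F,G,H} → run G
t=7: ready={B,C,D,E,F,G,H} → run G
t=8: ready={B,C,D,E,F,H} → run C
t=9: ready={B,C,D,E,F,H} → run C
t=10: ready={B,D,E,F,H} → run D
t=11: ready={B,D,E,F,H} → run D
t=12: ready={B,D,E,F,H} → run D
t=13: ready={B,D,E,F,H} → run D
t=14: ready={B,D,E,F,H} → run D
t=15: ready={B,E,F,H} → run F
t=16: ready={B,E,F,H} → run F
t=17: ready={B,E,F,H} → run F
t=18: ready={B,E,F,H} → run F
t=19: ready={B,E,H} → run H
t=20: ready={B,E,H} → run H
t=21: ready={B,E} → run B
t=22: ready={B,E} → run B
t=23: ready={B,E} → run B
t=24: ready={B,E} → run B
t=25: ready={B,E} → run B
t=26: ready={B,E} → run B
t=27: ready={E} → run E
t=28: ready={E} → run E
t=29: ready={E} → run E
t=30: ready={E} → run E
t=31: ready={E} → run E
t=32: ready={E} → run E
t=33: ready={E} → run E
t=34: ready={E} → run E
t=35: (idle)
t=36: (idle)
t=37: (idle)
t=38: (idle)

running at tick 13 = D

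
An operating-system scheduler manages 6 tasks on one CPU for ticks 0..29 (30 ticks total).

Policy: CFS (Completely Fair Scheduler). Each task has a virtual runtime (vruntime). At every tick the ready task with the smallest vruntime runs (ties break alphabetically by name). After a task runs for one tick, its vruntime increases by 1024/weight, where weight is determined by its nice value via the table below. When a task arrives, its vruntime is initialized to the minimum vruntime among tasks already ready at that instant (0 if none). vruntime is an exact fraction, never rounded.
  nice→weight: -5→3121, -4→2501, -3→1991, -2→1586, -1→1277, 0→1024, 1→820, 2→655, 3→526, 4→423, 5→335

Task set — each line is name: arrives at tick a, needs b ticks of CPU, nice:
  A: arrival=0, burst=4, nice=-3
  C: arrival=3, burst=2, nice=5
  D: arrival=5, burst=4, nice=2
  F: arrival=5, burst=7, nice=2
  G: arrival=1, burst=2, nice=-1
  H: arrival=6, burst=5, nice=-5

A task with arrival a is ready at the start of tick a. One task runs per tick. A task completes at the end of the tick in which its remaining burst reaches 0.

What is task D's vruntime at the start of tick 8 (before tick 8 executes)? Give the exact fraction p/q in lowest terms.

t=0: vr[A=0] → run A
t=1: vr[A=1024/1991 G=1024/1991] → run A
t=2: vr[A=2048/1991 G=1024/1991] → run G
t=3: vr[A=2048/1991 C=2048/1991 G=3346432/2542507] → run A
t=4: vr[A=3072/1991 C=2048/1991 G=3346432/2542507] → run C
t=5: vr[A=3072/1991 C=2724864/666985 D=3346432/2542507 F=3346432/2542507 G=3346432/2542507] → run D
t=6: vr[A=3072/1991 C=2724864/666985 D=4795440128/1665342085 F=3346432/2542507 G=3346432/2542507 H=3346432/2542507] → run F
t=7: vr[A=3072/1991 C=2724864/666985 D=4795440128/1665342085 F=4795440128/1665342085 G=3346432/2542507 H=3346432/2542507] → run G
t=8: vr[A=3072/1991 C=2724864/666985 D=4795440128/1665342085 F=4795440128/1665342085 H=3346432/2542507] → run H
t=9: vr[A=3072/1991 C=2724864/666985 D=4795440128/1665342085 F=4795440128/1665342085 H=13047741440/7935164347] → run A
t=10: vr[C=2724864/666985 D=4795440128/1665342085 F=4795440128/1665342085 H=13047741440/7935164347] → run H
t=11: vr[C=2724864/666985 D=4795440128/1665342085 F=4795440128/1665342085 H=15651268608/7935164347] → run H
t=12: vr[C=2724864/666985 D=4795440128/1665342085 F=4795440128/1665342085 H=18254795776/7935164347] → run H
t=13: vr[C=2724864/666985 D=4795440128/1665342085 F=4795440128/1665342085 H=20858322944/7935164347] → run H
t=14: vr[C=2724864/666985 D=4795440128/1665342085 F=4795440128/1665342085] → run D
t=15: vr[C=2724864/666985 D=7398967296/1665342085 F=4795440128/1665342085] → run F
t=16: vr[C=2724864/666985 D=7398967296/1665342085 F=7398967296/1665342085] → run C
t=17: vr[D=7398967296/1665342085 F=7398967296/1665342085] → run D
t=18: vr[D=10002494464/1665342085 F=7398967296/1665342085] → run F
t=19: vr[D=10002494464/1665342085 F=10002494464/1665342085] → run D
t=20: vr[F=10002494464/1665342085] → run F
t=21: vr[F=12606021632/1665342085] → run F
t=22: vr[F=3041909760/333068417] → run F
t=23: vr[F=17813075968/1665342085] → run F
t=24: (idle)
t=25: (idle)
t=26: (idle)
t=27: (idle)
t=28: (idle)
t=29: (idle)

vruntime(D, start of tick 8) = 4795440128/1665342085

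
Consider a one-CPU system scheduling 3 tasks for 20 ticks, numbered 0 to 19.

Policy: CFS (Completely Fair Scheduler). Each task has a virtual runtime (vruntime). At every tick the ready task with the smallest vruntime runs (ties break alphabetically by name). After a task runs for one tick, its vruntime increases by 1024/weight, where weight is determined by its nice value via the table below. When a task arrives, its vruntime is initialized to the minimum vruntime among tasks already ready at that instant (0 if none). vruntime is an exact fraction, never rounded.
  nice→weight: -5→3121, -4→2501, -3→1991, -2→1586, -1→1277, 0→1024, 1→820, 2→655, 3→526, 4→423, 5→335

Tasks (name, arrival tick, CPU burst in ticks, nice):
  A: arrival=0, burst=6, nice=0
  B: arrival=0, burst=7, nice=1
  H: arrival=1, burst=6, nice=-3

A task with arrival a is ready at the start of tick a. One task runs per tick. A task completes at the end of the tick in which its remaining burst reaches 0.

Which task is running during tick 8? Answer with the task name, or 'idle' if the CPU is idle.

t=0: vr[A=0 B=0] → run A
t=1: vr[A=1 B=0 H=0] → run B
t=2: vr[A=1 B=256/205 H=0] → run H
t=3: vr[A=1 B=256/205 H=1024/1991] → run H
t=4: vr[A=1 B=256/205 H=2048/1991] → run A
t=5: vr[A=2 B=256/205 H=2048/1991] → run H
t=6: vr[A=2 B=256/205 H=3072/1991] → run B
t=7: vr[A=2 B=512/205 H=3072/1991] → run H
t=8: vr[A=2 B=512/205 H=4096/1991] → run A
t=9: vr[A=3 B=512/205 H=4096/1991] → run H
t=10: vr[A=3 B=512/205 H=5120/1991] → run B
t=11: vr[A=3 B=768/205 H=5120/1991] → run H
t=12: vr[A=3 B=768/205] → run A
t=13: vr[A=4 B=768/205] → run B
t=14: vr[A=4 B=1024/205] → run A
t=15: vr[A=5 B=1024/205] → run B
t=16: vr[A=5 B=256/41] → run A
t=17: vr[B=256/41] → run B
t=18: vr[B=1536/205] → run B
t=19: (idle)

running at tick 8 = A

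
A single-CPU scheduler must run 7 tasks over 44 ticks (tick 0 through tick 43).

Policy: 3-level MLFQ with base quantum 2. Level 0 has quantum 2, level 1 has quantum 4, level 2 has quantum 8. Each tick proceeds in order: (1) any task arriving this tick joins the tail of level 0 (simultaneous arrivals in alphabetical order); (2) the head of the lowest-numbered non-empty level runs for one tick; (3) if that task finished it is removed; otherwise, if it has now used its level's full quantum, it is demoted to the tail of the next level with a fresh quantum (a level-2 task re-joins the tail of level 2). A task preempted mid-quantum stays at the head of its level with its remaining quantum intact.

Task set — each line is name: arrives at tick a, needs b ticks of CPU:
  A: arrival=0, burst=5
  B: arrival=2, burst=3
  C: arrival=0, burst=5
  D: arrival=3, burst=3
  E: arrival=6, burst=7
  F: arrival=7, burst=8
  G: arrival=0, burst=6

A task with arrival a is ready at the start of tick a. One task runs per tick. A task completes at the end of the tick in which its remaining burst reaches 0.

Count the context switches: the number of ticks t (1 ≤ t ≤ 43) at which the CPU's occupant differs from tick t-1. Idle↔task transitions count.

t=0: L0/L1/L2 = ACG/-/- → run A
t=1: L0/L1/L2 = ACG/-/- → run A
t=2: L0/L1/L2 = CGB/A/- → run C
t=3: L0/L1/L2 = CGBD/A/- → run C
t=4: L0/L1/L2 = GBD/AC/- → run G
t=5: L0/L1/L2 = GBD/AC/- → run G
t=6: L0/L1/L2 = BDE/ACG/- → run B
t=7: L0/L1/L2 = BDEF/ACG/- → run B
t=8: L0/L1/L2 = DEF/ACGB/- → run D
t=9: L0/L1/L2 = DEF/ACGB/- → run D
t=10: L0/L1/L2 = EF/ACGBD/- → run E
t=11: L0/L1/L2 = EF/ACGBD/- → run E
t=12: L0/L1/L2 = F/ACGBDE/- → run F
t=13: L0/L1/L2 = F/ACGBDE/- → run F
t=14: L0/L1/L2 = -/ACGBDEF/- → run A
t=15: L0/L1/L2 = -/ACGBDEF/- → run A
t=16: L0/L1/L2 = -/ACGBDEF/- → run A
t=17: L0/L1/L2 = -/CGBDEF/- → run C
t=18: L0/L1/L2 = -/CGBDEF/- → run C
t=19: L0/L1/L2 = -/CGBDEF/- → run C
t=20: L0/L1/L2 = -/GBDEF/- → run G
t=21: L0/L1/L2 = -/GBDEF/- → run G
t=22: L0/L1/L2 = -/GBDEF/- → run G
t=23: L0/L1/L2 = -/GBDEF/- → run G
t=24: L0/L1/L2 = -/BDEF/- → run B
t=25: L0/L1/L2 = -/DEF/- → run D
t=26: L0/L1/L2 = -/EF/- → run E
t=27: L0/L1/L2 = -/EF/- → run E
t=28: L0/L1/L2 = -/EF/- → run E
t=29: L0/L1/L2 = -/EF/- → run E
t=30: L0/L1/L2 = -/F/E → run F
t=31: L0/L1/L2 = -/F/E → run F
t=32: L0/L1/L2 = -/F/E → run F
t=33: L0/L1/L2 = -/F/E → run F
t=34: L0/L1/L2 = -/-/EF → run E
t=35: L0/L1/L2 = -/-/F → run F
t=36: L0/L1/L2 = -/-/F → run F
t=37: (idle)
t=38: (idle)
t=39: (idle)
t=40: (idle)
t=41: (idle)
t=42: (idle)
t=43: (idle)

context switches = 16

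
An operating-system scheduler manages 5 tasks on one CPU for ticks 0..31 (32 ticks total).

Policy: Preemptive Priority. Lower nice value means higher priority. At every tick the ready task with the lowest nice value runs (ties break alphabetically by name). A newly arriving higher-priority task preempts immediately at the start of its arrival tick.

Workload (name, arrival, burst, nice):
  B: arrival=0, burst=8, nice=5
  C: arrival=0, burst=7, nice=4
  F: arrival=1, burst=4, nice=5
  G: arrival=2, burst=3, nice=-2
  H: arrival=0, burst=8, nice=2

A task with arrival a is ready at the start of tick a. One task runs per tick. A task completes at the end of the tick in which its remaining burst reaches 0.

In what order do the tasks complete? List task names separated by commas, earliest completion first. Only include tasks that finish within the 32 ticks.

completion order = G, H, C, B, F

t=0: ready={B,C,H} → run H
t=1: ready={B,C,F,H} → run H
t=2: ready={B,C,F,G,H} → run G
t=3: ready={B,C,F,G,H} → run G
t=4: ready={B,C,F,G,H} → run G
t=5: ready={B,C,F,H} → run H
t=6: ready={B,C,F,H} → run H
t=7: ready={B,C,F,H} → run H
t=8: ready={B,C,F,H} → run H
t=9: ready={B,C,F,H} → run H
t=10: ready={B,C,F,H} → run H
t=11: ready={B,C,F} → run C
t=12: ready={B,C,F} → run C
t=13: ready={B,C,F} → run C
t=14: ready={B,C,F} → run C
t=15: ready={B,C,F} → run C
t=16: ready={B,C,F} → run C
t=17: ready={B,C,F} → run C
t=18: ready={B,F} → run B
t=19: ready={B,F} → run B
t=20: ready={B,F} → run B
t=21: ready={B,F} → run B
t=22: ready={B,F} → run B
t=23: ready={B,F} → run B
t=24: ready={B,F} → run B
t=25: ready={B,F} → run B
t=26: ready={F} → run F
t=27: ready={F} → run F
t=28: ready={F} → run F
t=29: ready={F} → run F
t=30: (idle)
t=31: (idle)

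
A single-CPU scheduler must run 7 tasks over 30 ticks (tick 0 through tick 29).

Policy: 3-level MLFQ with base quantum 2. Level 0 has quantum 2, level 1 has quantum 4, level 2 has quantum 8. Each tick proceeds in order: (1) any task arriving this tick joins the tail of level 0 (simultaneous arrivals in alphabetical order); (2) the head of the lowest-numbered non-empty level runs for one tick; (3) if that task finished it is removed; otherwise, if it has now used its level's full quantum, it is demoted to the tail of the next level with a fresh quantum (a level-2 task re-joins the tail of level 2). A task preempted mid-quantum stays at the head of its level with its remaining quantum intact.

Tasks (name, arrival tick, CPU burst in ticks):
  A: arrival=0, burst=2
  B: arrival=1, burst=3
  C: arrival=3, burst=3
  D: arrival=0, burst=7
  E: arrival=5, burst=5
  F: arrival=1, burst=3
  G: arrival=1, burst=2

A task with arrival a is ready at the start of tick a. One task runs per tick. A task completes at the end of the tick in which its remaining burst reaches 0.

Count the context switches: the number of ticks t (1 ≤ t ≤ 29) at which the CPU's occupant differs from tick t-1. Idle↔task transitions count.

t=0: L0/L1/L2 = AD/-/- → run A
t=1: L0/L1/L2 = ADBFG/-/- → run A
t=2: L0/L1/L2 = DBFG/-/- → run D
t=3: L0/L1/L2 = DBFGC/-/- → run D
t=4: L0/L1/L2 = BFGC/D/- → run B
t=5: L0/L1/L2 = BFGCE/D/- → run B
t=6: L0/L1/L2 = FGCE/DB/- → run F
t=7: L0/L1/L2 = FGCE/DB/- → run F
t=8: L0/L1/L2 = GCE/DBF/- → run G
t=9: L0/L1/L2 = GCE/DBF/- → run G
t=10: L0/L1/L2 = CE/DBF/- → run C
t=11: L0/L1/L2 = CE/DBF/- → run C
t=12: L0/L1/L2 = E/DBFC/- → run E
t=13: L0/L1/L2 = E/DBFC/- → run E
t=14: L0/L1/L2 = -/DBFCE/- → run D
t=15: L0/L1/L2 = -/DBFCE/- → run D
t=16: L0/L1/L2 = -/DBFCE/- → run D
t=17: L0/L1/L2 = -/DBFCE/- → run D
t=18: L0/L1/L2 = -/BFCE/D → run B
t=19: L0/L1/L2 = -/FCE/D → run F
t=20: L0/L1/L2 = -/CE/D → run C
t=21: L0/L1/L2 = -/E/D → run E
t=22: L0/L1/L2 = -/E/D → run E
t=23: L0/L1/L2 = -/E/D → run E
t=24: L0/L1/L2 = -/-/D → run D
t=25: (idle)
t=26: (idle)
t=27: (idle)
t=28: (idle)
t=29: (idle)

context switches = 13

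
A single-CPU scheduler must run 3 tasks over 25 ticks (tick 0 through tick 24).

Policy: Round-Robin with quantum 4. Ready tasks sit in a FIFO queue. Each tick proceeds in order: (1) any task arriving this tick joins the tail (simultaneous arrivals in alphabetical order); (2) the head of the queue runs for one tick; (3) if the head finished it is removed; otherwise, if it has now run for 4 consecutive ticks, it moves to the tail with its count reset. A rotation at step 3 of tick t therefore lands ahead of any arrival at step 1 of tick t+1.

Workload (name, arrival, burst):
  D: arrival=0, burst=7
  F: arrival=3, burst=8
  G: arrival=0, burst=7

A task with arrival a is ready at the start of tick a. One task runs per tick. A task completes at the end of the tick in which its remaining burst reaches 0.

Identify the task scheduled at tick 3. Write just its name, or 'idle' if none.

t=0: queue=[D,G] q_used=0 → run D
t=1: queue=[D,G] q_used=1 → run D
t=2: queue=[D,G] q_used=2 → run D
t=3: queue=[D,G,F] q_used=3 → run D
t=4: queue=[G,F,D] q_used=0 → run G
t=5: queue=[G,F,D] q_used=1 → run G
t=6: queue=[G,F,D] q_used=2 → run G
t=7: queue=[G,F,D] q_used=3 → run G
t=8: queue=[F,D,G] q_used=0 → run F
t=9: queue=[F,D,G] q_used=1 → run F
t=10: queue=[F,D,G] q_used=2 → run F
t=11: queue=[F,D,G] q_used=3 → run F
t=12: queue=[D,G,F] q_used=0 → run D
t=13: queue=[D,G,F] q_used=1 → run D
t=14: queue=[D,G,F] q_used=2 → run D
t=15: queue=[G,F] q_used=0 → run G
t=16: queue=[G,F] q_used=1 → run G
t=17: queue=[G,F] q_used=2 → run G
t=18: queue=[F] q_used=0 → run F
t=19: queue=[F] q_used=1 → run F
t=20: queue=[F] q_used=2 → run F
t=21: queue=[F] q_used=3 → run F
t=22: (idle)
t=23: (idle)
t=24: (idle)

running at tick 3 = D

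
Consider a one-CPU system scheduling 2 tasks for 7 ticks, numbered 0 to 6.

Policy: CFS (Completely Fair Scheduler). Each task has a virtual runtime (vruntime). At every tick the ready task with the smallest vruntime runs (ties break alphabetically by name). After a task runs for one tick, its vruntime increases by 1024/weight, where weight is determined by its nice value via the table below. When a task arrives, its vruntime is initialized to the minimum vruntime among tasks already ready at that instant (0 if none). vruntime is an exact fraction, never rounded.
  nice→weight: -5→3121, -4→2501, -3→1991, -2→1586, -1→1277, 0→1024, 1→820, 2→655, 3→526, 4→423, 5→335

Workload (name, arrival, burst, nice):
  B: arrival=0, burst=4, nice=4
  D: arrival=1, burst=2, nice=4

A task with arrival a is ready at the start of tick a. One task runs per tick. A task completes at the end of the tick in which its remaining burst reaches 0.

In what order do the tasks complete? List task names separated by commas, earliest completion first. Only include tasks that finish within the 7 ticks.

t=0: vr[B=0] → run B
t=1: vr[B=1024/423 D=1024/423] → run B
t=2: vr[B=2048/423 D=1024/423] → run D
t=3: vr[B=2048/423 D=2048/423] → run B
t=4: vr[B=1024/141 D=2048/423] → run D
t=5: vr[B=1024/141] → run B
t=6: (idle)

completion order = D, B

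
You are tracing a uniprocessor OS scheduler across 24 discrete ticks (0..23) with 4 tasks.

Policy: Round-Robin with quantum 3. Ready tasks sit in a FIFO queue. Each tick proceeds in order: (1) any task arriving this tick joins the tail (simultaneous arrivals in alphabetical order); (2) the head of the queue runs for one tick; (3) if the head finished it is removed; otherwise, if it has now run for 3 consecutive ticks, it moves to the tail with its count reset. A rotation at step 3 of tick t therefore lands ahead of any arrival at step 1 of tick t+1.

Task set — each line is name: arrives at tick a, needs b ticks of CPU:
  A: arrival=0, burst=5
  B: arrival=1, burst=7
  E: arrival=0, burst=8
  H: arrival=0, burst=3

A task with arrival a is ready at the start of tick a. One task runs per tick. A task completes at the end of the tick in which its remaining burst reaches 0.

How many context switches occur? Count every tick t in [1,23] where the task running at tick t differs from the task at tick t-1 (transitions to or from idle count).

context switches = 9

t=0: queue=[A,E,H] q_used=0 → run A
t=1: queue=[A,E,H,B] q_used=1 → run A
t=2: queue=[A,E,H,B] q_used=2 → run A
t=3: queue=[E,H,B,A] q_used=0 → run E
t=4: queue=[E,H,B,A] q_used=1 → run E
t=5: queue=[E,H,B,A] q_used=2 → run E
t=6: queue=[H,B,A,E] q_used=0 → run H
t=7: queue=[H,B,A,E] q_used=1 → run H
t=8: queue=[H,B,A,E] q_used=2 → run H
t=9: queue=[B,A,E] q_used=0 → run B
t=10: queue=[B,A,E] q_used=1 → run B
t=11: queue=[B,A,E] q_used=2 → run B
t=12: queue=[A,E,B] q_used=0 → run A
t=13: queue=[A,E,B] q_used=1 → run A
t=14: queue=[E,B] q_used=0 → run E
t=15: queue=[E,B] q_used=1 → run E
t=16: queue=[E,B] q_used=2 → run E
t=17: queue=[B,E] q_used=0 → run B
t=18: queue=[B,E] q_used=1 → run B
t=19: queue=[B,E] q_used=2 → run B
t=20: queue=[E,B] q_used=0 → run E
t=21: queue=[E,B] q_used=1 → run E
t=22: queue=[B] q_used=0 → run B
t=23: (idle)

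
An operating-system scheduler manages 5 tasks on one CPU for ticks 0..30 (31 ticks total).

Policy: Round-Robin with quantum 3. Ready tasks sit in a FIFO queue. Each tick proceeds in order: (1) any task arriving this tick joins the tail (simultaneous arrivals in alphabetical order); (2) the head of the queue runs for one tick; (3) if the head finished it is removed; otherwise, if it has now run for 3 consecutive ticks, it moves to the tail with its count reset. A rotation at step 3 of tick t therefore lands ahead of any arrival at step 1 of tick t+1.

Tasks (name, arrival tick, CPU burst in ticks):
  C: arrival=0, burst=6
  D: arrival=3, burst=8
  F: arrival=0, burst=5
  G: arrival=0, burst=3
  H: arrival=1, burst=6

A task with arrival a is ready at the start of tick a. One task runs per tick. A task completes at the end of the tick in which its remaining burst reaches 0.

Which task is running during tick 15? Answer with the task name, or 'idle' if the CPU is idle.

t=0: queue=[C,F,G] q_used=0 → run C
t=1: queue=[C,F,G,H] q_used=1 → run C
t=2: queue=[C,F,G,H] q_used=2 → run C
t=3: queue=[F,G,H,C,D] q_used=0 → run F
t=4: queue=[F,G,H,C,D] q_used=1 → run F
t=5: queue=[F,G,H,C,D] q_used=2 → run F
t=6: queue=[G,H,C,D,F] q_used=0 → run G
t=7: queue=[G,H,C,D,F] q_used=1 → run G
t=8: queue=[G,H,C,D,F] q_used=2 → run G
t=9: queue=[H,C,D,F] q_used=0 → run H
t=10: queue=[H,C,D,F] q_used=1 → run H
t=11: queue=[H,C,D,F] q_used=2 → run H
t=12: queue=[C,D,F,H] q_used=0 → run C
t=13: queue=[C,D,F,H] q_used=1 → run C
t=14: queue=[C,D,F,H] q_used=2 → run C
t=15: queue=[D,F,H] q_used=0 → run D
t=16: queue=[D,F,H] q_used=1 → run D
t=17: queue=[D,F,H] q_used=2 → run D
t=18: queue=[F,H,D] q_used=0 → run F
t=19: queue=[F,H,D] q_used=1 → run F
t=20: queue=[H,D] q_used=0 → run H
t=21: queue=[H,D] q_used=1 → run H
t=22: queue=[H,D] q_used=2 → run H
t=23: queue=[D] q_used=0 → run D
t=24: queue=[D] q_used=1 → run D
t=25: queue=[D] q_used=2 → run D
t=26: queue=[D] q_used=0 → run D
t=27: queue=[D] q_used=1 → run D
t=28: (idle)
t=29: (idle)
t=30: (idle)

running at tick 15 = D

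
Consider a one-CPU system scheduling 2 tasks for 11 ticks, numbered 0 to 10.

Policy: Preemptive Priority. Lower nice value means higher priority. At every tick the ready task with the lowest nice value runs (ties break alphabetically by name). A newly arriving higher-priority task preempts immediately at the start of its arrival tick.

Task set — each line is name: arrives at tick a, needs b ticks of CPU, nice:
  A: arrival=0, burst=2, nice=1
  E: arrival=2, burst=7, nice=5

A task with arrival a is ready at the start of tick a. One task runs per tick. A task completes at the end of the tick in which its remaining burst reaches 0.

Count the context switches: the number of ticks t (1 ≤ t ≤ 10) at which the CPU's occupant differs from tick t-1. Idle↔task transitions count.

t=0: ready={A} → run A
t=1: ready={A} → run A
t=2: ready={E} → run E
t=3: ready={E} → run E
t=4: ready={E} → run E
t=5: ready={E} → run E
t=6: ready={E} → run E
t=7: ready={E} → run E
t=8: ready={E} → run E
t=9: (idle)
t=10: (idle)

context switches = 2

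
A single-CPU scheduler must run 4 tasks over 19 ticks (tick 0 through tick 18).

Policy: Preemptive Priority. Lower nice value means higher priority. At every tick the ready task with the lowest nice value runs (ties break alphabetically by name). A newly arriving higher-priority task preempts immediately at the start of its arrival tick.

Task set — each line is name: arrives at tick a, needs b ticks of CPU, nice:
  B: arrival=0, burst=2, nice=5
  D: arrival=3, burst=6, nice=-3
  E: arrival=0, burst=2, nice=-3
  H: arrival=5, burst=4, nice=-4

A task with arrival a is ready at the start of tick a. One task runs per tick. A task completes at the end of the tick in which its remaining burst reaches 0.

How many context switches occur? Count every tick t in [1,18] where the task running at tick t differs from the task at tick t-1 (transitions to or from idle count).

context switches = 6

t=0: ready={B,E} → run E
t=1: ready={B,E} → run E
t=2: ready={B} → run B
t=3: ready={B,D} → run D
t=4: ready={B,D} → run D
t=5: ready={B,D,H} → run H
t=6: ready={B,D,H} → run H
t=7: ready={B,D,H} → run H
t=8: ready={B,D,H} → run H
t=9: ready={B,D} → run D
t=10: ready={B,D} → run D
t=11: ready={B,D} → run D
t=12: ready={B,D} → run D
t=13: ready={B} → run B
t=14: (idle)
t=15: (idle)
t=16: (idle)
t=17: (idle)
t=18: (idle)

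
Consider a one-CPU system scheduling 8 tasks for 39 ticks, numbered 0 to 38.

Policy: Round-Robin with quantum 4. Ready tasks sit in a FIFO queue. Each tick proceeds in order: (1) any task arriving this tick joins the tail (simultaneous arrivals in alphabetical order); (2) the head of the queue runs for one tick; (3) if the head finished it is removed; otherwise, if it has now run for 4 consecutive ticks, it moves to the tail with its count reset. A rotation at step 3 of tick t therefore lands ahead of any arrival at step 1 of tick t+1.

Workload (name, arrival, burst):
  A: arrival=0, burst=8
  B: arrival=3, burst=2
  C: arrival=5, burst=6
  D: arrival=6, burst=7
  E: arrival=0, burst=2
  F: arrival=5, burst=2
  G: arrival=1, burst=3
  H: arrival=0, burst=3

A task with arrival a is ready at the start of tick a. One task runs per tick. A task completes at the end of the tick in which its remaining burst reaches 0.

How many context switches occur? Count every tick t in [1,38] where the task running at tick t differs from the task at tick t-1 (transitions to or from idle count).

t=0: queue=[A,E,H] q_used=0 → run A
t=1: queue=[A,E,H,G] q_used=1 → run A
t=2: queue=[A,E,H,G] q_used=2 → run A
t=3: queue=[A,E,H,G,B] q_used=3 → run A
t=4: queue=[E,H,G,B,A] q_used=0 → run E
t=5: queue=[E,H,G,B,A,C,F] q_used=1 → run E
t=6: queue=[H,G,B,A,C,F,D] q_used=0 → run H
t=7: queue=[H,G,B,A,C,F,D] q_used=1 → run H
t=8: queue=[H,G,B,A,C,F,D] q_used=2 → run H
t=9: queue=[G,B,A,C,F,D] q_used=0 → run G
t=10: queue=[G,B,A,C,F,D] q_used=1 → run G
t=11: queue=[G,B,A,C,F,D] q_used=2 → run G
t=12: queue=[B,A,C,F,D] q_used=0 → run B
t=13: queue=[B,A,C,F,D] q_used=1 → run B
t=14: queue=[A,C,F,D] q_used=0 → run A
t=15: queue=[A,C,F,D] q_used=1 → run A
t=16: queue=[A,C,F,D] q_used=2 → run A
t=17: queue=[A,C,F,D] q_used=3 → run A
t=18: queue=[C,F,D] q_used=0 → run C
t=19: queue=[C,F,D] q_used=1 → run C
t=20: queue=[C,F,D] q_used=2 → run C
t=21: queue=[C,F,D] q_used=3 → run C
t=22: queue=[F,D,C] q_used=0 → run F
t=23: queue=[F,D,C] q_used=1 → run F
t=24: queue=[D,C] q_used=0 → run D
t=25: queue=[D,C] q_used=1 → run D
t=26: queue=[D,C] q_used=2 → run D
t=27: queue=[D,C] q_used=3 → run D
t=28: queue=[C,D] q_used=0 → run C
t=29: queue=[C,D] q_used=1 → run C
t=30: queue=[D] q_used=0 → run D
t=31: queue=[D] q_used=1 → run D
t=32: queue=[D] q_used=2 → run D
t=33: (idle)
t=34: (idle)
t=35: (idle)
t=36: (idle)
t=37: (idle)
t=38: (idle)

context switches = 11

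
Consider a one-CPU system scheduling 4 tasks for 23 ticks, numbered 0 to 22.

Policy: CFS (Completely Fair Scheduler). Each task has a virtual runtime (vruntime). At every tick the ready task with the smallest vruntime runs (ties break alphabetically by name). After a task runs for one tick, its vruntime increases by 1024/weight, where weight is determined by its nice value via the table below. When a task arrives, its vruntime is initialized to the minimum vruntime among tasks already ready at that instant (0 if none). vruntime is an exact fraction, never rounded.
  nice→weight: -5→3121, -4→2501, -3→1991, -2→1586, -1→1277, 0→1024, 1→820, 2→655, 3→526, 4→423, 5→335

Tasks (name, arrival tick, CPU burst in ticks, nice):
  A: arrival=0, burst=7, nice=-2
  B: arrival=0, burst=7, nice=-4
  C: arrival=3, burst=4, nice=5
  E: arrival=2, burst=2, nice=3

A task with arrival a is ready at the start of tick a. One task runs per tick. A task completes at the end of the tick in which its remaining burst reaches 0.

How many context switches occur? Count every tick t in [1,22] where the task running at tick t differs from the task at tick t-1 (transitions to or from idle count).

t=0: vr[A=0 B=0] → run A
t=1: vr[A=512/793 B=0] → run B
t=2: vr[A=512/793 B=1024/2501 E=1024/2501] → run B
t=3: vr[A=512/793 B=2048/2501 C=1024/2501 E=1024/2501] → run C
t=4: vr[A=512/793 B=2048/2501 C=2904064/837835 E=1024/2501] → run E
t=5: vr[A=512/793 B=2048/2501 C=2904064/837835 E=1549824/657763] → run A
t=6: vr[A=1024/793 B=2048/2501 C=2904064/837835 E=1549824/657763] → run B
t=7: vr[A=1024/793 B=3072/2501 C=2904064/837835 E=1549824/657763] → run B
t=8: vr[A=1024/793 B=4096/2501 C=2904064/837835 E=1549824/657763] → run A
t=9: vr[A=1536/793 B=4096/2501 C=2904064/837835 E=1549824/657763] → run B
t=10: vr[A=1536/793 B=5120/2501 C=2904064/837835 E=1549824/657763] → run A
t=11: vr[A=2048/793 B=5120/2501 C=2904064/837835 E=1549824/657763] → run B
t=12: vr[A=2048/793 B=6144/2501 C=2904064/837835 E=1549824/657763] → run E
t=13: vr[A=2048/793 B=6144/2501 C=2904064/837835] → run B
t=14: vr[A=2048/793 C=2904064/837835] → run A
t=15: vr[A=2560/793 C=2904064/837835] → run A
t=16: vr[A=3072/793 C=2904064/837835] → run C
t=17: vr[A=3072/793 C=5465088/837835] → run A
t=18: vr[C=5465088/837835] → run C
t=19: vr[C=8026112/837835] → run C
t=20: (idle)
t=21: (idle)
t=22: (idle)

context switches = 16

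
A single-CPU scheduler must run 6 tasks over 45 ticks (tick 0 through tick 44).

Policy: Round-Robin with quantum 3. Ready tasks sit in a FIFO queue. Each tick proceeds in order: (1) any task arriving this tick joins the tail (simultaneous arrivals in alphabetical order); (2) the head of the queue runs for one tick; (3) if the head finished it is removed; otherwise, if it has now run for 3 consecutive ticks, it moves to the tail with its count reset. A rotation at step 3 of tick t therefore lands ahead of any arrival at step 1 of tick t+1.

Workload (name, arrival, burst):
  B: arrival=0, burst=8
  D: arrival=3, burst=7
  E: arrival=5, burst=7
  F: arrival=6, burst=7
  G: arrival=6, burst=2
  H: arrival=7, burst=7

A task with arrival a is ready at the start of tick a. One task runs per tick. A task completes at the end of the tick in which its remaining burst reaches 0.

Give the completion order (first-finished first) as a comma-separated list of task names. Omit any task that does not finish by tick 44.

completion order = B, G, D, E, F, H

t=0: queue=[B] q_used=0 → run B
t=1: queue=[B] q_used=1 → run B
t=2: queue=[B] q_used=2 → run B
t=3: queue=[B,D] q_used=0 → run B
t=4: queue=[B,D] q_used=1 → run B
t=5: queue=[B,D,E] q_used=2 → run B
t=6: queue=[D,E,B,F,G] q_used=0 → run D
t=7: queue=[D,E,B,F,G,H] q_used=1 → run D
t=8: queue=[D,E,B,F,G,H] q_used=2 → run D
t=9: queue=[E,B,F,G,H,D] q_used=0 → run E
t=10: queue=[E,B,F,G,H,D] q_used=1 → run E
t=11: queue=[E,B,F,G,H,D] q_used=2 → run E
t=12: queue=[B,F,G,H,D,E] q_used=0 → run B
t=13: queue=[B,F,G,H,D,E] q_used=1 → run B
t=14: queue=[F,G,H,D,E] q_used=0 → run F
t=15: queue=[F,G,H,D,E] q_used=1 → run F
t=16: queue=[F,G,H,D,E] q_used=2 → run F
t=17: queue=[G,H,D,E,F] q_used=0 → run G
t=18: queue=[G,H,D,E,F] q_used=1 → run G
t=19: queue=[H,D,E,F] q_used=0 → run H
t=20: queue=[H,D,E,F] q_used=1 → run H
t=21: queue=[H,D,E,F] q_used=2 → run H
t=22: queue=[D,E,F,H] q_used=0 → run D
t=23: queue=[D,E,F,H] q_used=1 → run D
t=24: queue=[D,E,F,H] q_used=2 → run D
t=25: queue=[E,F,H,D] q_used=0 → run E
t=26: queue=[E,F,H,D] q_used=1 → run E
t=27: queue=[E,F,H,D] q_used=2 → run E
t=28: queue=[F,H,D,E] q_used=0 → run F
t=29: queue=[F,H,D,E] q_used=1 → run F
t=30: queue=[F,H,D,E] q_used=2 → run F
t=31: queue=[H,D,E,F] q_used=0 → run H
t=32: queue=[H,D,E,F] q_used=1 → run H
t=33: queue=[H,D,E,F] q_used=2 → run H
t=34: queue=[D,E,F,H] q_used=0 → run D
t=35: queue=[E,F,H] q_used=0 → run E
t=36: queue=[F,H] q_used=0 → run F
t=37: queue=[H] q_used=0 → run H
t=38: (idle)
t=39: (idle)
t=40: (idle)
t=41: (idle)
t=42: (idle)
t=43: (idle)
t=44: (idle)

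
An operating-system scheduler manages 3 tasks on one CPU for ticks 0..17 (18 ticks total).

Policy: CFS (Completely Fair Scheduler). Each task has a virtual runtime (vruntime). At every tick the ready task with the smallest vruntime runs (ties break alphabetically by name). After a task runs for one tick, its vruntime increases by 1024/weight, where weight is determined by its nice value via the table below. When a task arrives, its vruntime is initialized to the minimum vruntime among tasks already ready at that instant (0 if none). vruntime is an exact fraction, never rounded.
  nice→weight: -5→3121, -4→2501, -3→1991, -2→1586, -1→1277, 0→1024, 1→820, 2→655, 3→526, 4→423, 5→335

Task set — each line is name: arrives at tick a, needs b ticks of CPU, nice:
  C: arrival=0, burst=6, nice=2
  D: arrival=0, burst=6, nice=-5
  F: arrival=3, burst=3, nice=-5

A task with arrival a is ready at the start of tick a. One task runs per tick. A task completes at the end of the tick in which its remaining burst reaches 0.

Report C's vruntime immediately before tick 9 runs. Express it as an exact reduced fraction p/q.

t=0: vr[C=0 D=0] → run C
t=1: vr[C=1024/655 D=0] → run D
t=2: vr[C=1024/655 D=1024/3121] → run D
t=3: vr[C=1024/655 D=2048/3121 F=2048/3121] → run D
t=4: vr[C=1024/655 D=3072/3121 F=2048/3121] → run F
t=5: vr[C=1024/655 D=3072/3121 F=3072/3121] → run D
t=6: vr[C=1024/655 D=4096/3121 F=3072/3121] → run F
t=7: vr[C=1024/655 D=4096/3121 F=4096/3121] → run D
t=8: vr[C=1024/655 D=5120/3121 F=4096/3121] → run F
t=9: vr[C=1024/655 D=5120/3121] → run C
t=10: vr[C=2048/655 D=5120/3121] → run D
t=11: vr[C=2048/655] → run C
t=12: vr[C=3072/655] → run C
t=13: vr[C=4096/655] → run C
t=14: vr[C=1024/131] → run C
t=15: (idle)
t=16: (idle)
t=17: (idle)

vruntime(C, start of tick 9) = 1024/655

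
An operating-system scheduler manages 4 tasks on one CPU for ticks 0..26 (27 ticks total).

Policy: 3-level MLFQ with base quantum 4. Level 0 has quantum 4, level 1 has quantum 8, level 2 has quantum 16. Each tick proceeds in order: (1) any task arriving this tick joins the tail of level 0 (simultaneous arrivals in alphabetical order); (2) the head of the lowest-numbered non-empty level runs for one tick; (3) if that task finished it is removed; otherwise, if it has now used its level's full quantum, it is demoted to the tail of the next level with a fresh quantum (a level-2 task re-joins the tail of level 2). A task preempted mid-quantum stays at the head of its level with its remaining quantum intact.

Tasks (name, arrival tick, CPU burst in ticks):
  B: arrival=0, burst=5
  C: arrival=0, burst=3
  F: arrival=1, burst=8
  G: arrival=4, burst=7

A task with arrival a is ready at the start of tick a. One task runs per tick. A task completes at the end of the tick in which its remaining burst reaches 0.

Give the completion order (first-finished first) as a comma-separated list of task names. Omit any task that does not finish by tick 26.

completion order = C, B, F, G

t=0: L0/L1/L2 = BC/-/- → run B
t=1: L0/L1/L2 = BCF/-/- → run B
t=2: L0/L1/L2 = BCF/-/- → run B
t=3: L0/L1/L2 = BCF/-/- → run B
t=4: L0/L1/L2 = CFG/B/- → run C
t=5: L0/L1/L2 = CFG/B/- → run C
t=6: L0/L1/L2 = CFG/B/- → run C
t=7: L0/L1/L2 = FG/B/- → run F
t=8: L0/L1/L2 = FG/B/- → run F
t=9: L0/L1/L2 = FG/B/- → run F
t=10: L0/L1/L2 = FG/B/- → run F
t=11: L0/L1/L2 = G/BF/- → run G
t=12: L0/L1/L2 = G/BF/- → run G
t=13: L0/L1/L2 = G/BF/- → run G
t=14: L0/L1/L2 = G/BF/- → run G
t=15: L0/L1/L2 = -/BFG/- → run B
t=16: L0/L1/L2 = -/FG/- → run F
t=17: L0/L1/L2 = -/FG/- → run F
t=18: L0/L1/L2 = -/FG/- → run F
t=19: L0/L1/L2 = -/FG/- → run F
t=20: L0/L1/L2 = -/G/- → run G
t=21: L0/L1/L2 = -/G/- → run G
t=22: L0/L1/L2 = -/G/- → run G
t=23: (idle)
t=24: (idle)
t=25: (idle)
t=26: (idle)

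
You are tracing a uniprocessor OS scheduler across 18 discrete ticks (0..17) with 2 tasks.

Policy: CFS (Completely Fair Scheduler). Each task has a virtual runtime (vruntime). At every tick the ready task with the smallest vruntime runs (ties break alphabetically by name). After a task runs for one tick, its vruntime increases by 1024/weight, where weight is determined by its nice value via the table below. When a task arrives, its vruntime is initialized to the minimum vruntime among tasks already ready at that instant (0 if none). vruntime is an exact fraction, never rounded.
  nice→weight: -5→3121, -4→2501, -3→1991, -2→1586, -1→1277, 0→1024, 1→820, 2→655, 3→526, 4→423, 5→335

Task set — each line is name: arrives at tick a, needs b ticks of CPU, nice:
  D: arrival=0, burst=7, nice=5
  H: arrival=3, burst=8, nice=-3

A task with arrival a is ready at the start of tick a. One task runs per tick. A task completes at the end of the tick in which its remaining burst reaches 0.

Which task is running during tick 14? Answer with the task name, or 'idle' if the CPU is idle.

running at tick 14 = D

t=0: vr[D=0] → run D
t=1: vr[D=1024/335] → run D
t=2: vr[D=2048/335] → run D
t=3: vr[D=3072/335 H=3072/335] → run D
t=4: vr[D=4096/335 H=3072/335] → run H
t=5: vr[D=4096/335 H=6459392/666985] → run H
t=6: vr[D=4096/335 H=6802432/666985] → run H
t=7: vr[D=4096/335 H=7145472/666985] → run H
t=8: vr[D=4096/335 H=7488512/666985] → run H
t=9: vr[D=4096/335 H=7831552/666985] → run H
t=10: vr[D=4096/335 H=8174592/666985] → run D
t=11: vr[D=1024/67 H=8174592/666985] → run H
t=12: vr[D=1024/67 H=8517632/666985] → run H
t=13: vr[D=1024/67] → run D
t=14: vr[D=6144/335] → run D
t=15: (idle)
t=16: (idle)
t=17: (idle)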